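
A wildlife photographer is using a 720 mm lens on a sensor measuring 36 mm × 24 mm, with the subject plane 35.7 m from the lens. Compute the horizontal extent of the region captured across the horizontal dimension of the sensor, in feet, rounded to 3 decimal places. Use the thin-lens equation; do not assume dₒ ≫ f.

5.738 ft

dₒ: 35.7 m = 35700 mm.
Similar triangles through the lens centre give W/dₒ = w/dᵢ; with 1/f = 1/dₒ + 1/dᵢ this gives W = w·(dₒ − f)/f.
W = 36 mm × (35700 − 720) / 720 = 36 × 48.5833 ≈ 1749.000 mm = 1749.000/304.8 ft = 5.73819 ft.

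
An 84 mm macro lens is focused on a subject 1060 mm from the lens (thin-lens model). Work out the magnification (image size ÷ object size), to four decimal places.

0.0861×

Thin lens: 1/f = 1/dₒ + 1/dᵢ → 1/dᵢ = 1/84 − 1/1060 = 0.0109614 mm⁻¹, so dᵢ ≈ 91.2295 mm.
Magnification m = dᵢ/dₒ = 91.2295/1060 ≈ 0.08607.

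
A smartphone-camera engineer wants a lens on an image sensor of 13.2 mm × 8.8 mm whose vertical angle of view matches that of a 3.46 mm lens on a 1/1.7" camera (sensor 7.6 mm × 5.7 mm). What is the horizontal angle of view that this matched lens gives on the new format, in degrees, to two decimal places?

Equal vertical AOV ⇒ f₂ = f₁ · 8.8/5.7 = 3.46 × 1.54386 ≈ 5.3418 mm.
Horizontal AOV on the new format = 2·arctan(13.2 / (2 × 5.3418)) = 2·arctan(1.23555) ≈ 102.0296°.

102.03°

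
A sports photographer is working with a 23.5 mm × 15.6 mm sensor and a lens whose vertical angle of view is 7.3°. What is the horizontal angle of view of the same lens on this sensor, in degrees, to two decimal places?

From the vertical AOV: f = 15.6 / (2·tan(3.65°)) = 15.6 / 0.12758 ≈ 122.2746 mm.
Horizontal AOV = 2·arctan(23.5 / (2 × 122.2746)) = 2·arctan(0.09610) ≈ 10.9780°.

10.98°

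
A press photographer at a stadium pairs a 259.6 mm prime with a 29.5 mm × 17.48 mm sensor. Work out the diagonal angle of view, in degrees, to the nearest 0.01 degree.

Sensor diagonal = √(29.5² + 17.48²) = √1175.8004 ≈ 34.2899 mm.
Angle of view α = 2·arctan(d/2f) with d = 34.2899 mm and f = 259.6 mm.
d/2f = 0.06604; arctan(0.06604) ≈ 3.7785°, so α ≈ 7.5571°.

7.56°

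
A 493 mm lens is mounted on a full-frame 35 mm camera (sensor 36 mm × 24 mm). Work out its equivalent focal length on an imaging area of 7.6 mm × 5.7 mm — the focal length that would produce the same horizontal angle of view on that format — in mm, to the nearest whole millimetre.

104 mm

Equal angle of view means equal width/f ratio, so f₂ = f₁ · (width₂/width₁) = 493 × 7.6/36.
f₂ = 493 × 0.21111 ≈ 104.078 mm.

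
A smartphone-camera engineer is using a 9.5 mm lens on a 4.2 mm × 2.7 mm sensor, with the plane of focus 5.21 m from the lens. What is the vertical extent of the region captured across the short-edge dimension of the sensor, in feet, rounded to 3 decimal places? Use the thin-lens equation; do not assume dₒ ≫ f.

4.849 ft

dₒ: 5.21 m = 5210 mm.
Similar triangles through the lens centre give W/dₒ = h/dᵢ; with 1/f = 1/dₒ + 1/dᵢ this gives W = h·(dₒ − f)/f.
W = 2.7 mm × (5210 − 9.5) / 9.5 = 2.7 × 547.4211 ≈ 1478.037 mm = 1478.037/304.8 ft = 4.8492 ft.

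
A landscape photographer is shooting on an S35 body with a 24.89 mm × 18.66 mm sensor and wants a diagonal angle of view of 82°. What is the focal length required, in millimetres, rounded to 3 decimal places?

Sensor diagonal = √(24.89² + 18.66²) = √967.7077 ≈ 31.1080 mm.
From α = 2·arctan(d/2f) we get f = d / (2·tan(α/2)).
With d = 31.1080 mm and α/2 = 41°, tan(α/2) ≈ 0.86929, so f ≈ 31.1080 / 1.73857 ≈ 17.8928 mm.

17.893 mm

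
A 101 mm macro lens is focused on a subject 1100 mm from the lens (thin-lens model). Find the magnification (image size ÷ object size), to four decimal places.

Thin lens: 1/f = 1/dₒ + 1/dᵢ → 1/dᵢ = 1/101 − 1/1100 = 0.0089919 mm⁻¹, so dᵢ ≈ 111.2112 mm.
Magnification m = dᵢ/dₒ = 111.2112/1100 ≈ 0.10110.

0.1011×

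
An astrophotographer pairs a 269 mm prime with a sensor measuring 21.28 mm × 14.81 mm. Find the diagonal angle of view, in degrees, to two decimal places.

Sensor diagonal = √(21.28² + 14.81²) = √672.1745 ≈ 25.9263 mm.
Angle of view α = 2·arctan(d/2f) with d = 25.9263 mm and f = 269 mm.
d/2f = 0.04819; arctan(0.04819) ≈ 2.7590°, so α ≈ 5.5179°.

5.52°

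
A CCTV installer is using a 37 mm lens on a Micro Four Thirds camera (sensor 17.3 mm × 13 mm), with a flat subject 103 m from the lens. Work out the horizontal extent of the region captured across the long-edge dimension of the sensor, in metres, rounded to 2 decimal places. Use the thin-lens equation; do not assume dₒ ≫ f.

48.14 m

dₒ: 103 m = 103000 mm.
Similar triangles through the lens centre give W/dₒ = w/dᵢ; with 1/f = 1/dₒ + 1/dᵢ this gives W = w·(dₒ − f)/f.
W = 17.3 mm × (103000 − 37) / 37 = 17.3 × 2782.7838 ≈ 48142.159 mm = 48.1422 m.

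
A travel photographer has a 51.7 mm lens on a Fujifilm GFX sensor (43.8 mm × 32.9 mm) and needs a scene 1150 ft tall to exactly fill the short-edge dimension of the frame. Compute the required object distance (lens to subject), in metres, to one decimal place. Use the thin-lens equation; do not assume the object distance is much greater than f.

550.9 m

W: 1150 ft × 304.8 mm/ft = 350519.99 mm.
Magnification m = h/W = dᵢ/dₒ; combined with 1/f = 1/dₒ + 1/dᵢ this gives dₒ = f·(1 + W/h).
dₒ = 51.7 mm × (1 + 350520/32.9) = 51.7 × 10655.1030 ≈ 550868.825 mm = 550.869 m.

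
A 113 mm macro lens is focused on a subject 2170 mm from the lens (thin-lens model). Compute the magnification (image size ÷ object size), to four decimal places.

0.0549×

Thin lens: 1/f = 1/dₒ + 1/dᵢ → 1/dᵢ = 1/113 − 1/2170 = 0.0083887 mm⁻¹, so dᵢ ≈ 119.2076 mm.
Magnification m = dᵢ/dₒ = 119.2076/2170 ≈ 0.05493.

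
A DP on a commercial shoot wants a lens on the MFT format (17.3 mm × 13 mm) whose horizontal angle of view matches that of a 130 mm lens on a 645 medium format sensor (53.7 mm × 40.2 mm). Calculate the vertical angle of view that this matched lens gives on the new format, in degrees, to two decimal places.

Equal horizontal AOV ⇒ f₂ = f₁ · 17.3/53.7 = 130 × 0.32216 ≈ 41.8808 mm.
Vertical AOV on the new format = 2·arctan(13 / (2 × 41.8808)) = 2·arctan(0.15520) ≈ 17.6441°.

17.64°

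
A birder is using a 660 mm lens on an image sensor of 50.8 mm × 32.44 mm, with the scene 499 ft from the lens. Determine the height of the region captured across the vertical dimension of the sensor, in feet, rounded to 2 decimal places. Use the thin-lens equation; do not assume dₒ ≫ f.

24.42 ft

dₒ: 499 ft × 304.8 mm/ft = 152095.20 mm.
Similar triangles through the lens centre give W/dₒ = h/dᵢ; with 1/f = 1/dₒ + 1/dᵢ this gives W = h·(dₒ − f)/f.
W = 32.44 mm × (152095 − 660) / 660 = 32.44 × 229.4473 ≈ 7443.269 mm = 7443.269/304.8 ft = 24.4202 ft.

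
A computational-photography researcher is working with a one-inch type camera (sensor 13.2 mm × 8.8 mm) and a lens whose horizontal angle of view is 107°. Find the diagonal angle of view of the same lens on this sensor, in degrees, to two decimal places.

From the horizontal AOV: f = 13.2 / (2·tan(53.5°)) = 13.2 / 2.70284 ≈ 4.8837 mm.
Sensor diagonal = √(13.2² + 8.8²) = √251.6800 ≈ 15.8644 mm.
Diagonal AOV = 2·arctan(15.8644 / (2 × 4.8837)) = 2·arctan(1.62421) ≈ 116.7600°.

116.76°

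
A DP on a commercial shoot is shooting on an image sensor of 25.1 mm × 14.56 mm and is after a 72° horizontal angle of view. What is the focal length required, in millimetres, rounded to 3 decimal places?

From α = 2·arctan(w/2f) we get f = w / (2·tan(α/2)).
With w = 25.1 mm and α/2 = 36°, tan(α/2) ≈ 0.72654, so f ≈ 25.1 / 1.45309 ≈ 17.2736 mm.

17.274 mm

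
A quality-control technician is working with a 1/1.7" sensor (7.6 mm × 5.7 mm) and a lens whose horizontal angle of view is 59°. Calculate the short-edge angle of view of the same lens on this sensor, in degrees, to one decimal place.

46.0°

From the horizontal AOV: f = 7.6 / (2·tan(29.5°)) = 7.6 / 1.13155 ≈ 6.7165 mm.
Short-edge AOV = 2·arctan(5.7 / (2 × 6.7165)) = 2·arctan(0.42433) ≈ 45.9859°.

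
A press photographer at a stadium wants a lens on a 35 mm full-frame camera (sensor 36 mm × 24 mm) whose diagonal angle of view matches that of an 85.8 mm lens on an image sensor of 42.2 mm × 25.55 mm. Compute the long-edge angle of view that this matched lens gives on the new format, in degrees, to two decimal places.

26.90°

Sensor diagonal = √(42.2² + 25.55²) = √2433.6425 ≈ 49.3320 mm.
Sensor diagonal = √(36² + 24²) = √1872.0000 ≈ 43.2666 mm.
Equal diagonal AOV ⇒ f₂ = f₁ · 43.2666/49.3320 = 85.8 × 0.87705 ≈ 75.2509 mm.
Long-edge AOV on the new format = 2·arctan(36 / (2 × 75.2509)) = 2·arctan(0.23920) ≈ 26.9047°.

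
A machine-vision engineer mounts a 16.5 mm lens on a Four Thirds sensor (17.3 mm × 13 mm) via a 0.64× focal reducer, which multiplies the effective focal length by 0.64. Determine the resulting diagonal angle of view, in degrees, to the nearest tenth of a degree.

Effective focal length f = 16.5 × 0.64 = 10.56 mm.
Sensor diagonal = √(17.3² + 13²) = √468.2900 ≈ 21.6400 mm.
α = 2·arctan(21.640 / (2 × 10.56)) = 2·arctan(1.02462) ≈ 91.3935°.

91.4°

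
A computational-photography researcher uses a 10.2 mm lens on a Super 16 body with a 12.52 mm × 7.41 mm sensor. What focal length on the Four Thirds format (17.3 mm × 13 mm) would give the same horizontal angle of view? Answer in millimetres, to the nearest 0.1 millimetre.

14.1 mm

Equal angle of view means equal width/f ratio, so f₂ = f₁ · (width₂/width₁) = 10.2 × 17.3/12.52.
f₂ = 10.2 × 1.38179 ≈ 14.094 mm.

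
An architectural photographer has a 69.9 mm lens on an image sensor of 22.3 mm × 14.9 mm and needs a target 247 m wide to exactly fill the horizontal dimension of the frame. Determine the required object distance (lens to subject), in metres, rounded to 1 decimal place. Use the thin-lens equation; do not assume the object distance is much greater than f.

W: 247 m = 247000 mm.
Magnification m = w/W = dᵢ/dₒ; combined with 1/f = 1/dₒ + 1/dᵢ this gives dₒ = f·(1 + W/w).
dₒ = 69.9 mm × (1 + 247000/22.3) = 69.9 × 11077.2332 ≈ 774298.600 mm = 774.299 m.

774.3 m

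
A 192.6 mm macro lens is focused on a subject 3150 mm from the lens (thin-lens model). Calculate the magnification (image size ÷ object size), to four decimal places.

Thin lens: 1/f = 1/dₒ + 1/dᵢ → 1/dᵢ = 1/192.6 − 1/3150 = 0.0048746 mm⁻¹, so dᵢ ≈ 205.1430 mm.
Magnification m = dᵢ/dₒ = 205.1430/3150 ≈ 0.06512.

0.0651×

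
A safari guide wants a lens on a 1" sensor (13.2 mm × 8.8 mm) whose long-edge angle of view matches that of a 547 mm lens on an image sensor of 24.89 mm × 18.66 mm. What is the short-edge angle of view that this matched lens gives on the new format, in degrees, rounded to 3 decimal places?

1.738°

Equal long-edge AOV ⇒ f₂ = f₁ · 13.2/24.89 = 547 × 0.53033 ≈ 290.0924 mm.
Short-edge AOV on the new format = 2·arctan(8.8 / (2 × 290.0924)) = 2·arctan(0.01517) ≈ 1.7379°.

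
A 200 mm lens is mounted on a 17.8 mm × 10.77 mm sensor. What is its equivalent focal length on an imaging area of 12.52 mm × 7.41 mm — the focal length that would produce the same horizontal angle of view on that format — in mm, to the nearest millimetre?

141 mm

Equal angle of view means equal width/f ratio, so f₂ = f₁ · (width₂/width₁) = 200 × 12.52/17.8.
f₂ = 200 × 0.70337 ≈ 140.674 mm.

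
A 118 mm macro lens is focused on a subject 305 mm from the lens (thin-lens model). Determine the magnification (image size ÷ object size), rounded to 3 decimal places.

Thin lens: 1/f = 1/dₒ + 1/dᵢ → 1/dᵢ = 1/118 − 1/305 = 0.0051959 mm⁻¹, so dᵢ ≈ 192.4599 mm.
Magnification m = dᵢ/dₒ = 192.4599/305 ≈ 0.63102.

0.631×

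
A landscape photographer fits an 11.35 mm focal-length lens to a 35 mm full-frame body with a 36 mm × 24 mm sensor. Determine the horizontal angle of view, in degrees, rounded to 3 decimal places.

Angle of view α = 2·arctan(w/2f) with w = 36 mm and f = 11.35 mm.
w/2f = 1.58590; arctan(1.58590) ≈ 57.7663°, so α ≈ 115.5326°.

115.533°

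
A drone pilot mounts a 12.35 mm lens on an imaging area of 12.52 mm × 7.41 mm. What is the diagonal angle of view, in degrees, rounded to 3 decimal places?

Sensor diagonal = √(12.52² + 7.41²) = √211.6585 ≈ 14.5485 mm.
Angle of view α = 2·arctan(d/2f) with d = 14.5485 mm and f = 12.35 mm.
d/2f = 0.58901; arctan(0.58901) ≈ 30.4984°, so α ≈ 60.9968°.

60.997°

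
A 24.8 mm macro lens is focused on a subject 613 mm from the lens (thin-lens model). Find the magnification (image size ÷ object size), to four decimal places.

0.0422×

Thin lens: 1/f = 1/dₒ + 1/dᵢ → 1/dᵢ = 1/24.8 − 1/613 = 0.0386913 mm⁻¹, so dᵢ ≈ 25.8456 mm.
Magnification m = dᵢ/dₒ = 25.8456/613 ≈ 0.04216.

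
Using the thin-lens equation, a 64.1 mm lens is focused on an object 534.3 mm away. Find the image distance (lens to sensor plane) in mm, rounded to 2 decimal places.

1/dᵢ = 1/f − 1/dₒ = 1/64.1 − 1/534.3 = 0.0137290 mm⁻¹.
dᵢ = 1/0.0137290 ≈ 72.8384 mm.

72.84 mm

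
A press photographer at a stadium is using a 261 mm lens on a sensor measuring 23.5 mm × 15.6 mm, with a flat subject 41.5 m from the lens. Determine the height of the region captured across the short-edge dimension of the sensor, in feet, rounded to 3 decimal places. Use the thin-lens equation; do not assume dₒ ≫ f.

8.087 ft

dₒ: 41.5 m = 41500 mm.
Similar triangles through the lens centre give W/dₒ = h/dᵢ; with 1/f = 1/dₒ + 1/dᵢ this gives W = h·(dₒ − f)/f.
W = 15.6 mm × (41500 − 261) / 261 = 15.6 × 158.0038 ≈ 2464.860 mm = 2464.860/304.8 ft = 8.08681 ft.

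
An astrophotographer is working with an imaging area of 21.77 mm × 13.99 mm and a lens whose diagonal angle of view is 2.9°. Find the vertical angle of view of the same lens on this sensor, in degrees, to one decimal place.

Sensor diagonal = √(21.77² + 13.99²) = √669.6530 ≈ 25.8777 mm.
From the diagonal AOV: f = 25.8777 / (2·tan(1.45°)) = 25.8777 / 0.05063 ≈ 511.1599 mm.
Vertical AOV = 2·arctan(13.99 / (2 × 511.1599)) = 2·arctan(0.01368) ≈ 1.5680°.

1.6°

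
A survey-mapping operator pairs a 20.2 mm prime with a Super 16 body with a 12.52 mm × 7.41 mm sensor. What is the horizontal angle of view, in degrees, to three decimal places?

34.437°

Angle of view α = 2·arctan(w/2f) with w = 12.52 mm and f = 20.2 mm.
w/2f = 0.30990; arctan(0.30990) ≈ 17.2183°, so α ≈ 34.4365°.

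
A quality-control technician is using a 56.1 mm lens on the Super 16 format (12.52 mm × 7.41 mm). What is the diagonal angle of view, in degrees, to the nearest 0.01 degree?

Sensor diagonal = √(12.52² + 7.41²) = √211.6585 ≈ 14.5485 mm.
Angle of view α = 2·arctan(d/2f) with d = 14.5485 mm and f = 56.1 mm.
d/2f = 0.12967; arctan(0.12967) ≈ 7.3881°, so α ≈ 14.7761°.

14.78°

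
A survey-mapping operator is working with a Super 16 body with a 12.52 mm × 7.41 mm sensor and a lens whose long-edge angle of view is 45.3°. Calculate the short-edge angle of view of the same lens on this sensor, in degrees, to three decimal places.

27.746°

From the long-edge AOV: f = 12.52 / (2·tan(22.65°)) = 12.52 / 0.83457 ≈ 15.0018 mm.
Short-edge AOV = 2·arctan(7.41 / (2 × 15.0018)) = 2·arctan(0.24697) ≈ 27.7456°.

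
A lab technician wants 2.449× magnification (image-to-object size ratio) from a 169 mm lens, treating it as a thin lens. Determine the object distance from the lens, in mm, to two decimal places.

238.01 mm

With m = dᵢ/dₒ and 1/f = 1/dₒ + 1/dᵢ, substituting dᵢ = m·dₒ gives 1/f = (1 + 1/m)/dₒ, hence dₒ = f·(1 + 1/m).
dₒ = 169 × (1 + 1/2.449) = 169 × 1.40833 ≈ 238.008 mm.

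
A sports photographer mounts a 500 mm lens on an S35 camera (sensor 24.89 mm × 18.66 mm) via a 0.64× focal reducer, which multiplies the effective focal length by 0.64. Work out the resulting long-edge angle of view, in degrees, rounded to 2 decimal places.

Effective focal length f = 500 × 0.64 = 320 mm.
α = 2·arctan(24.89 / (2 × 320)) = 2·arctan(0.03889) ≈ 4.4543°.

4.45°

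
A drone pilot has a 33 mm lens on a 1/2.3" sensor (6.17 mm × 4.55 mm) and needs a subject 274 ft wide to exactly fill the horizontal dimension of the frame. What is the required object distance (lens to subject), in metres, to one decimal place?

W: 274 ft × 304.8 mm/ft = 83515.20 mm.
Magnification m = w/W = dᵢ/dₒ; combined with 1/f = 1/dₒ + 1/dᵢ this gives dₒ = f·(1 + W/w).
dₒ = 33 mm × (1 + 83515.2/6.17) = 33 × 13536.6884 ≈ 446710.717 mm = 446.711 m.

446.7 m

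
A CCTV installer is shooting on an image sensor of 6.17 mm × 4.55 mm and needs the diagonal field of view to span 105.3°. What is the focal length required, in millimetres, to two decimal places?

Sensor diagonal = √(6.17² + 4.55²) = √58.7714 ≈ 7.6663 mm.
From α = 2·arctan(d/2f) we get f = d / (2·tan(α/2)).
With d = 7.6663 mm and α/2 = 52.65°, tan(α/2) ≈ 1.31031, so f ≈ 7.6663 / 2.62063 ≈ 2.9253 mm.

2.93 mm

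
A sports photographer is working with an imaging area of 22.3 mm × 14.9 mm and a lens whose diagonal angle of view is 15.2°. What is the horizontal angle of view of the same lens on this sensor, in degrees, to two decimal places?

Sensor diagonal = √(22.3² + 14.9²) = √719.3000 ≈ 26.8198 mm.
From the diagonal AOV: f = 26.8198 / (2·tan(7.6°)) = 26.8198 / 0.26686 ≈ 100.5024 mm.
Horizontal AOV = 2·arctan(22.3 / (2 × 100.5024)) = 2·arctan(0.11094) ≈ 12.6613°.

12.66°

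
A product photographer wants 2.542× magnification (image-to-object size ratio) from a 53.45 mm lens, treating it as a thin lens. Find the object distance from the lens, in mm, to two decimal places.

74.48 mm

With m = dᵢ/dₒ and 1/f = 1/dₒ + 1/dᵢ, substituting dᵢ = m·dₒ gives 1/f = (1 + 1/m)/dₒ, hence dₒ = f·(1 + 1/m).
dₒ = 53.45 × (1 + 1/2.542) = 53.45 × 1.39339 ≈ 74.477 mm.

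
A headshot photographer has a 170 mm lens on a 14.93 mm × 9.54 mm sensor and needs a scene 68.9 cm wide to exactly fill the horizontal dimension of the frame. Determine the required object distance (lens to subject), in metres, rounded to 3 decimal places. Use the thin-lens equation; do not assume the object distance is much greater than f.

8.015 m

W: 68.9 cm = 689 mm.
Magnification m = w/W = dᵢ/dₒ; combined with 1/f = 1/dₒ + 1/dᵢ this gives dₒ = f·(1 + W/w).
dₒ = 170 mm × (1 + 689/14.93) = 170 × 47.1487 ≈ 8015.278 mm = 8.01528 m.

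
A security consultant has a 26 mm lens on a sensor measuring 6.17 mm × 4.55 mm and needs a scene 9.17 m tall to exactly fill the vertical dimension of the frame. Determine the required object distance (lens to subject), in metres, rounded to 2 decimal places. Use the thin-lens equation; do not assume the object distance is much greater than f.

W: 9.17 m = 9170 mm.
Magnification m = h/W = dᵢ/dₒ; combined with 1/f = 1/dₒ + 1/dᵢ this gives dₒ = f·(1 + W/h).
dₒ = 26 mm × (1 + 9170/4.55) = 26 × 2016.3846 ≈ 52426.000 mm = 52.426 m.

52.43 m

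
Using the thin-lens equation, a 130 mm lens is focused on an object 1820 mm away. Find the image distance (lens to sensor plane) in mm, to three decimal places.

1/dᵢ = 1/f − 1/dₒ = 1/130 − 1/1820 = 0.0071429 mm⁻¹.
dᵢ = 1/0.0071429 ≈ 140.0000 mm.

140.000 mm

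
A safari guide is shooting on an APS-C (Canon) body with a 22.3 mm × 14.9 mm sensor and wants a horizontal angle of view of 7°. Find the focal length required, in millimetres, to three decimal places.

182.301 mm

From α = 2·arctan(w/2f) we get f = w / (2·tan(α/2)).
With w = 22.3 mm and α/2 = 3.5°, tan(α/2) ≈ 0.06116, so f ≈ 22.3 / 0.12233 ≈ 182.3009 mm.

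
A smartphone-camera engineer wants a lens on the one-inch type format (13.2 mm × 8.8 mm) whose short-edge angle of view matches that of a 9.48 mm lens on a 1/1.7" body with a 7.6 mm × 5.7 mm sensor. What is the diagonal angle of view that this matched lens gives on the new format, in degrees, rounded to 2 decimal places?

56.91°

Equal short-edge AOV ⇒ f₂ = f₁ · 8.8/5.7 = 9.48 × 1.54386 ≈ 14.6358 mm.
Sensor diagonal = √(13.2² + 8.8²) = √251.6800 ≈ 15.8644 mm.
Diagonal AOV on the new format = 2·arctan(15.8644 / (2 × 14.6358)) = 2·arctan(0.54197) ≈ 56.9131°.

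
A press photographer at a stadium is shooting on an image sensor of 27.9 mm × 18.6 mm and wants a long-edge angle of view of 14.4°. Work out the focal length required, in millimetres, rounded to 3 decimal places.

From α = 2·arctan(w/2f) we get f = w / (2·tan(α/2)).
With w = 27.9 mm and α/2 = 7.2°, tan(α/2) ≈ 0.12633, so f ≈ 27.9 / 0.25266 ≈ 110.4256 mm.

110.426 mm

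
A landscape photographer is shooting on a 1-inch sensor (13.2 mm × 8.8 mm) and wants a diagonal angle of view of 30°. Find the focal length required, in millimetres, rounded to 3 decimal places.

29.603 mm

Sensor diagonal = √(13.2² + 8.8²) = √251.6800 ≈ 15.8644 mm.
From α = 2·arctan(d/2f) we get f = d / (2·tan(α/2)).
With d = 15.8644 mm and α/2 = 15°, tan(α/2) ≈ 0.26795, so f ≈ 15.8644 / 0.53590 ≈ 29.6034 mm.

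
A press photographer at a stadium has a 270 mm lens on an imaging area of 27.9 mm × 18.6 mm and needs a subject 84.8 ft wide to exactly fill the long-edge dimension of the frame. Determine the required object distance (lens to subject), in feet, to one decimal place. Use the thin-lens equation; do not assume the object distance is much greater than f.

W: 84.8 ft × 304.8 mm/ft = 25847.04 mm.
Magnification m = w/W = dᵢ/dₒ; combined with 1/f = 1/dₒ + 1/dᵢ this gives dₒ = f·(1 + W/w).
dₒ = 270 mm × (1 + 25847/27.9) = 270 × 927.4172 ≈ 250402.637 mm = 250402.637/304.8 ft = 821.531 ft.

821.5 ft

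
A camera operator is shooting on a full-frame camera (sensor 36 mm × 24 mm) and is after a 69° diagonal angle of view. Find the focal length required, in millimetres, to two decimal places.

Sensor diagonal = √(36² + 24²) = √1872.0000 ≈ 43.2666 mm.
From α = 2·arctan(d/2f) we get f = d / (2·tan(α/2)).
With d = 43.2666 mm and α/2 = 34.5°, tan(α/2) ≈ 0.68728, so f ≈ 43.2666 / 1.37456 ≈ 31.4767 mm.

31.48 mm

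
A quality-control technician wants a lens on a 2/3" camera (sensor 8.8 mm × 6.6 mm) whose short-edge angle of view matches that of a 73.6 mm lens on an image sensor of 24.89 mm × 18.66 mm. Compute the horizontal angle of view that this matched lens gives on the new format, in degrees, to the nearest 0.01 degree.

19.19°

Equal short-edge AOV ⇒ f₂ = f₁ · 6.6/18.66 = 73.6 × 0.35370 ≈ 26.0322 mm.
Horizontal AOV on the new format = 2·arctan(8.8 / (2 × 26.0322)) = 2·arctan(0.16902) ≈ 19.1871°.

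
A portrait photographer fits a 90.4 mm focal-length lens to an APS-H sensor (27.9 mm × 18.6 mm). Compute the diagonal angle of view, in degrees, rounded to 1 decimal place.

21.0°

Sensor diagonal = √(27.9² + 18.6²) = √1124.3700 ≈ 33.5316 mm.
Angle of view α = 2·arctan(d/2f) with d = 33.5316 mm and f = 90.4 mm.
d/2f = 0.18546; arctan(0.18546) ≈ 10.5068°, so α ≈ 21.0137°.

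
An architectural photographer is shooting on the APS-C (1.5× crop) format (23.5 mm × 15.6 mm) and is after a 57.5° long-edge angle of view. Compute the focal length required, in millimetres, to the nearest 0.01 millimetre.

From α = 2·arctan(w/2f) we get f = w / (2·tan(α/2)).
With w = 23.5 mm and α/2 = 28.75°, tan(α/2) ≈ 0.54862, so f ≈ 23.5 / 1.09724 ≈ 21.4174 mm.

21.42 mm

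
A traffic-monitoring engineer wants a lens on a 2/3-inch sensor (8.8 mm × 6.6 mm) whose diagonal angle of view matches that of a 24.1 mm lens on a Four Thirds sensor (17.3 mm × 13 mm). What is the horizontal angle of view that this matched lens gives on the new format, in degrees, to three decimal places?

Sensor diagonal = √(17.3² + 13²) = √468.2900 ≈ 21.6400 mm.
Sensor diagonal = √(8.8² + 6.6²) = √121.0000 ≈ 11.0000 mm.
Equal diagonal AOV ⇒ f₂ = f₁ · 11.0000/21.6400 = 24.1 × 0.50832 ≈ 12.2505 mm.
Horizontal AOV on the new format = 2·arctan(8.8 / (2 × 12.2505)) = 2·arctan(0.35917) ≈ 39.5136°.

39.514°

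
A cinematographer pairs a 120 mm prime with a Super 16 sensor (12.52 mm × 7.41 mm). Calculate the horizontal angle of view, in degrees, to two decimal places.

Angle of view α = 2·arctan(w/2f) with w = 12.52 mm and f = 120 mm.
w/2f = 0.05217; arctan(0.05217) ≈ 2.9862°, so α ≈ 5.9724°.

5.97°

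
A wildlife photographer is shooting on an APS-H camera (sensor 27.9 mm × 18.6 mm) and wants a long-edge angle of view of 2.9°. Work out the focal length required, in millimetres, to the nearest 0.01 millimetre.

551.11 mm

From α = 2·arctan(w/2f) we get f = w / (2·tan(α/2)).
With w = 27.9 mm and α/2 = 1.45°, tan(α/2) ≈ 0.02531, so f ≈ 27.9 / 0.05063 ≈ 551.1072 mm.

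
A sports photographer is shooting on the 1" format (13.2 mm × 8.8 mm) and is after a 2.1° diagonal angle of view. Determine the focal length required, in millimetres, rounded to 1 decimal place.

Sensor diagonal = √(13.2² + 8.8²) = √251.6800 ≈ 15.8644 mm.
From α = 2·arctan(d/2f) we get f = d / (2·tan(α/2)).
With d = 15.8644 mm and α/2 = 1.05°, tan(α/2) ≈ 0.01833, so f ≈ 15.8644 / 0.03666 ≈ 432.7918 mm.

432.8 mm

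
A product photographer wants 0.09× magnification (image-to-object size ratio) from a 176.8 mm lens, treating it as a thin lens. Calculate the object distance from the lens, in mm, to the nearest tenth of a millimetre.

With m = dᵢ/dₒ and 1/f = 1/dₒ + 1/dᵢ, substituting dᵢ = m·dₒ gives 1/f = (1 + 1/m)/dₒ, hence dₒ = f·(1 + 1/m).
dₒ = 176.8 × (1 + 1/0.09) = 176.8 × 12.11111 ≈ 2141.244 mm.

2141.2 mm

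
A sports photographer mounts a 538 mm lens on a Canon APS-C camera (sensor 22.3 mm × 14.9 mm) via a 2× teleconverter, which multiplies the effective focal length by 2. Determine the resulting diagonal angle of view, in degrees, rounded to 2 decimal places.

1.43°

Effective focal length f = 538 × 2 = 1076 mm.
Sensor diagonal = √(22.3² + 14.9²) = √719.3000 ≈ 26.8198 mm.
α = 2·arctan(26.820 / (2 × 1076)) = 2·arctan(0.01246) ≈ 1.4280°.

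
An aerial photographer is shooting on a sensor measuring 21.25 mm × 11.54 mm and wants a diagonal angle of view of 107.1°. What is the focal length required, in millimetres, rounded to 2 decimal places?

8.93 mm

Sensor diagonal = √(21.25² + 11.54²) = √584.7341 ≈ 24.1813 mm.
From α = 2·arctan(d/2f) we get f = d / (2·tan(α/2)).
With d = 24.1813 mm and α/2 = 53.55°, tan(α/2) ≈ 1.35389, so f ≈ 24.1813 / 2.70778 ≈ 8.9303 mm.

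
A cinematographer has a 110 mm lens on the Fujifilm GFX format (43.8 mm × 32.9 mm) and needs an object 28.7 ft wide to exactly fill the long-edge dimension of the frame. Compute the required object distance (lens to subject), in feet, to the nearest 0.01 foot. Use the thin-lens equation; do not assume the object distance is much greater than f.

W: 28.7 ft × 304.8 mm/ft = 8747.76 mm.
Magnification m = w/W = dᵢ/dₒ; combined with 1/f = 1/dₒ + 1/dᵢ this gives dₒ = f·(1 + W/w).
dₒ = 110 mm × (1 + 8747.76/43.8) = 110 × 200.7205 ≈ 22079.260 mm = 22079.260/304.8 ft = 72.4385 ft.

72.44 ft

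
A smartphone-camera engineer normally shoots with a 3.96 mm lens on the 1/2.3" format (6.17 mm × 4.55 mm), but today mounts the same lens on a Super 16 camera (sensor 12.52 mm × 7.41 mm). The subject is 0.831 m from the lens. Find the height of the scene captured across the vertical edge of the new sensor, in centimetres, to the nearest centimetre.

155 cm

The focal length stays 3.96 mm; the relevant sensor dimension is now h = 7.41 mm. Object distance dₒ = 0.831 m = 831 mm.
Thin-lens field height W = h·(dₒ − f)/f = 7.41 × (831 − 3.96)/3.96 ≈ 1547.567 mm = 154.757 cm.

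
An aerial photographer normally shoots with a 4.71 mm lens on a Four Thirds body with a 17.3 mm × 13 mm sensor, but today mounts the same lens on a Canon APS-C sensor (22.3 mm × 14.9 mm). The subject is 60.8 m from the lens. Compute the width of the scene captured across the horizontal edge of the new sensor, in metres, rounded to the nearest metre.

288 m

The focal length stays 4.71 mm; the relevant sensor dimension is now w = 22.3 mm. Object distance dₒ = 60.8 m = 60800 mm.
Thin-lens field width W = w·(dₒ − f)/f = 22.3 × (60800 − 4.71)/4.71 ≈ 287841.819 mm = 287.842 m.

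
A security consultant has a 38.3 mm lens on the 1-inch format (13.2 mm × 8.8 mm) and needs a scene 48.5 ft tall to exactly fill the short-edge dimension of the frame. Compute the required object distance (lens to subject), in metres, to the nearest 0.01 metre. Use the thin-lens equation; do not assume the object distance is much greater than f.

64.38 m

W: 48.5 ft × 304.8 mm/ft = 14782.80 mm.
Magnification m = h/W = dᵢ/dₒ; combined with 1/f = 1/dₒ + 1/dᵢ this gives dₒ = f·(1 + W/h).
dₒ = 38.3 mm × (1 + 14782.8/8.8) = 38.3 × 1680.8636 ≈ 64377.075 mm = 64.3771 m.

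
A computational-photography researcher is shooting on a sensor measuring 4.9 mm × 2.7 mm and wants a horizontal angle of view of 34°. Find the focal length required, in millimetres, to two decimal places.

8.01 mm

From α = 2·arctan(w/2f) we get f = w / (2·tan(α/2)).
With w = 4.9 mm and α/2 = 17°, tan(α/2) ≈ 0.30573, so f ≈ 4.9 / 0.61146 ≈ 8.0136 mm.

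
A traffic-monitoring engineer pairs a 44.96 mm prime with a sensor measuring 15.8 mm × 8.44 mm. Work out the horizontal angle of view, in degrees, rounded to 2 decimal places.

Angle of view α = 2·arctan(w/2f) with w = 15.8 mm and f = 44.96 mm.
w/2f = 0.17571; arctan(0.17571) ≈ 9.9658°, so α ≈ 19.9316°.

19.93°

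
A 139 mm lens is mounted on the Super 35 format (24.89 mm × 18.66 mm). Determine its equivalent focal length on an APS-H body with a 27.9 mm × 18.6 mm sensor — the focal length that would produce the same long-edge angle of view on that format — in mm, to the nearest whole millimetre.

156 mm

Equal angle of view means equal width/f ratio, so f₂ = f₁ · (width₂/width₁) = 139 × 27.9/24.89.
f₂ = 139 × 1.12093 ≈ 155.810 mm.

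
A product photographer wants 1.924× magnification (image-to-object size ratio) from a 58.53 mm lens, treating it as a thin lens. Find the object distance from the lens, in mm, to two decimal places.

With m = dᵢ/dₒ and 1/f = 1/dₒ + 1/dᵢ, substituting dᵢ = m·dₒ gives 1/f = (1 + 1/m)/dₒ, hence dₒ = f·(1 + 1/m).
dₒ = 58.53 × (1 + 1/1.924) = 58.53 × 1.51975 ≈ 88.951 mm.

88.95 mm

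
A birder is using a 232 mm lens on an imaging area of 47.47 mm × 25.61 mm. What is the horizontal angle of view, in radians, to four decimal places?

Angle of view α = 2·arctan(w/2f) with w = 47.47 mm and f = 232 mm.
w/2f = 0.10231; arctan(0.10231) ≈ 0.1020 rad, so α ≈ 0.2039 rad.

0.2039 rad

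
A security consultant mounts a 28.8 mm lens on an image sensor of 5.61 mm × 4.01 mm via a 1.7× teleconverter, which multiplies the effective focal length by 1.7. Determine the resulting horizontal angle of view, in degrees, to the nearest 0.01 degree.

Effective focal length f = 28.8 × 1.7 = 48.96 mm.
α = 2·arctan(5.61 / (2 × 48.96)) = 2·arctan(0.05729) ≈ 6.5580°.

6.56°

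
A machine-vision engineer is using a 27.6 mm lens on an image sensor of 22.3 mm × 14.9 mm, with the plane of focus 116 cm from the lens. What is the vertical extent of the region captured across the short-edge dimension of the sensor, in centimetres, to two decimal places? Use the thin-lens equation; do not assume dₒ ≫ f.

61.13 cm

dₒ: 116 cm = 1160 mm.
Similar triangles through the lens centre give W/dₒ = h/dᵢ; with 1/f = 1/dₒ + 1/dᵢ this gives W = h·(dₒ − f)/f.
W = 14.9 mm × (1160 − 27.6) / 27.6 = 14.9 × 41.0290 ≈ 611.332 mm = 61.1332 cm.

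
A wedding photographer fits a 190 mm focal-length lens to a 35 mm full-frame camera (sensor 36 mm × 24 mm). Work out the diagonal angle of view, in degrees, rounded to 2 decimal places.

12.99°

Sensor diagonal = √(36² + 24²) = √1872.0000 ≈ 43.2666 mm.
Angle of view α = 2·arctan(d/2f) with d = 43.2666 mm and f = 190 mm.
d/2f = 0.11386; arctan(0.11386) ≈ 6.4957°, so α ≈ 12.9914°.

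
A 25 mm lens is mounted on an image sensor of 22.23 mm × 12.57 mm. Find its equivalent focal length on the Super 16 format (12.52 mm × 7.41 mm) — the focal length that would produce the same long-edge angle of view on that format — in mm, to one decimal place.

14.1 mm

Equal angle of view means equal width/f ratio, so f₂ = f₁ · (width₂/width₁) = 25 × 12.52/22.23.
f₂ = 25 × 0.56320 ≈ 14.080 mm.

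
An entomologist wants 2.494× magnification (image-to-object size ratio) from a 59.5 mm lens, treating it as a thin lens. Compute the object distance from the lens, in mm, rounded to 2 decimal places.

83.36 mm

With m = dᵢ/dₒ and 1/f = 1/dₒ + 1/dᵢ, substituting dᵢ = m·dₒ gives 1/f = (1 + 1/m)/dₒ, hence dₒ = f·(1 + 1/m).
dₒ = 59.5 × (1 + 1/2.494) = 59.5 × 1.40096 ≈ 83.357 mm.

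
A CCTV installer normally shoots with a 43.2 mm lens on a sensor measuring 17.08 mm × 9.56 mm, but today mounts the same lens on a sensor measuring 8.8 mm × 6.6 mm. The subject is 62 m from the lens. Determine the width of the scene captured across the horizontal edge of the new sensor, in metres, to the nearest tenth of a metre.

12.6 m

The focal length stays 43.2 mm; the relevant sensor dimension is now w = 8.8 mm. Object distance dₒ = 62 m = 62000 mm.
Thin-lens field width W = w·(dₒ − f)/f = 8.8 × (62000 − 43.2)/43.2 ≈ 12620.830 mm = 12.6208 m.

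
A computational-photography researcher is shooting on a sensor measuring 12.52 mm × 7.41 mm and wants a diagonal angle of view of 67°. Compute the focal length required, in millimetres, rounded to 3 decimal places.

Sensor diagonal = √(12.52² + 7.41²) = √211.6585 ≈ 14.5485 mm.
From α = 2·arctan(d/2f) we get f = d / (2·tan(α/2)).
With d = 14.5485 mm and α/2 = 33.5°, tan(α/2) ≈ 0.66189, so f ≈ 14.5485 / 1.32377 ≈ 10.9902 mm.

10.990 mm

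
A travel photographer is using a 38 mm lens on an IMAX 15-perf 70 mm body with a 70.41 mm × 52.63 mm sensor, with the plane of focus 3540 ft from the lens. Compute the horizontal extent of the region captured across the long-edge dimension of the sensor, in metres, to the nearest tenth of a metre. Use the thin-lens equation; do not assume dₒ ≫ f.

1999.2 m

dₒ: 3540 ft × 304.8 mm/ft = 1078991.97 mm.
Similar triangles through the lens centre give W/dₒ = w/dᵢ; with 1/f = 1/dₒ + 1/dᵢ this gives W = w·(dₒ − f)/f.
W = 70.41 mm × (1.07899e+06 − 38) / 38 = 70.41 × 28393.5254 ≈ 1999188.124 mm = 1999.19 m.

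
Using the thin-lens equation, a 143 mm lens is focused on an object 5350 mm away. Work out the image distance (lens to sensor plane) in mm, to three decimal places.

1/dᵢ = 1/f − 1/dₒ = 1/143 − 1/5350 = 0.0068061 mm⁻¹.
dᵢ = 1/0.0068061 ≈ 146.9272 mm.

146.927 mm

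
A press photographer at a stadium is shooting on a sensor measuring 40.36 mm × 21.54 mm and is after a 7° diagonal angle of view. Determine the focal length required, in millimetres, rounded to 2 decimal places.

373.99 mm

Sensor diagonal = √(40.36² + 21.54²) = √2092.9012 ≈ 45.7482 mm.
From α = 2·arctan(d/2f) we get f = d / (2·tan(α/2)).
With d = 45.7482 mm and α/2 = 3.5°, tan(α/2) ≈ 0.06116, so f ≈ 45.7482 / 0.12233 ≈ 373.9885 mm.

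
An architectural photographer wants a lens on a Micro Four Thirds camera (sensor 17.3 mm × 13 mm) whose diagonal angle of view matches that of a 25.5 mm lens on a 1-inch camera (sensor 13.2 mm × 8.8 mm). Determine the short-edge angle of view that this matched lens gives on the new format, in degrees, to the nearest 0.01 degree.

Sensor diagonal = √(13.2² + 8.8²) = √251.6800 ≈ 15.8644 mm.
Sensor diagonal = √(17.3² + 13²) = √468.2900 ≈ 21.6400 mm.
Equal diagonal AOV ⇒ f₂ = f₁ · 21.6400/15.8644 = 25.5 × 1.36406 ≈ 34.7835 mm.
Short-edge AOV on the new format = 2·arctan(13 / (2 × 34.7835)) = 2·arctan(0.18687) ≈ 21.1696°.

21.17°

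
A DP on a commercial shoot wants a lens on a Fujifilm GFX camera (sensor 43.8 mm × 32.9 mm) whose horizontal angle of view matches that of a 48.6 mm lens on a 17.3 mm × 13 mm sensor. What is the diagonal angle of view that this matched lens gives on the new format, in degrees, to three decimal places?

Equal horizontal AOV ⇒ f₂ = f₁ · 43.8/17.3 = 48.6 × 2.53179 ≈ 123.0451 mm.
Sensor diagonal = √(43.8² + 32.9²) = √3000.8500 ≈ 54.7800 mm.
Diagonal AOV on the new format = 2·arctan(54.7800 / (2 × 123.0451)) = 2·arctan(0.22260) ≈ 25.0990°.

25.099°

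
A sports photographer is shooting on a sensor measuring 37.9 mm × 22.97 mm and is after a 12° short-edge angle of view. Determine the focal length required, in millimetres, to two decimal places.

From α = 2·arctan(h/2f) we get f = h / (2·tan(α/2)).
With h = 22.97 mm and α/2 = 6°, tan(α/2) ≈ 0.10510, so f ≈ 22.97 / 0.21021 ≈ 109.2725 mm.

109.27 mm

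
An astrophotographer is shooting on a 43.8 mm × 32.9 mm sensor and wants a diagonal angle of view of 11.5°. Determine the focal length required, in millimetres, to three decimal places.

272.010 mm

Sensor diagonal = √(43.8² + 32.9²) = √3000.8500 ≈ 54.7800 mm.
From α = 2·arctan(d/2f) we get f = d / (2·tan(α/2)).
With d = 54.7800 mm and α/2 = 5.75°, tan(α/2) ≈ 0.10069, so f ≈ 54.7800 / 0.20139 ≈ 272.0104 mm.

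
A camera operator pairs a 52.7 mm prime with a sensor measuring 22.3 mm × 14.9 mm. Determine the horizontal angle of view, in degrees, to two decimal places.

23.89°

Angle of view α = 2·arctan(w/2f) with w = 22.3 mm and f = 52.7 mm.
w/2f = 0.21157; arctan(0.21157) ≈ 11.9462°, so α ≈ 23.8924°.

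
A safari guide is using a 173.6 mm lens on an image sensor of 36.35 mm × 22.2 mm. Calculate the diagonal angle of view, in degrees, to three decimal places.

Sensor diagonal = √(36.35² + 22.2²) = √1814.1625 ≈ 42.5930 mm.
Angle of view α = 2·arctan(d/2f) with d = 42.5930 mm and f = 173.6 mm.
d/2f = 0.12268; arctan(0.12268) ≈ 6.9939°, so α ≈ 13.9877°.

13.988°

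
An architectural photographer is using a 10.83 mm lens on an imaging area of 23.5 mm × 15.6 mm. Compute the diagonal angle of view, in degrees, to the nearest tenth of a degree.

Sensor diagonal = √(23.5² + 15.6²) = √795.6100 ≈ 28.2066 mm.
Angle of view α = 2·arctan(d/2f) with d = 28.2066 mm and f = 10.83 mm.
d/2f = 1.30224; arctan(1.30224) ≈ 52.4791°, so α ≈ 104.9582°.

105.0°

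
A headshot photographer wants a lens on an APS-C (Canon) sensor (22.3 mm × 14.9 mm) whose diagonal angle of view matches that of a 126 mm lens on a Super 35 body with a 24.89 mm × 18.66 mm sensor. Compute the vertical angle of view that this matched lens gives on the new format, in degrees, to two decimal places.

Sensor diagonal = √(24.89² + 18.66²) = √967.7077 ≈ 31.1080 mm.
Sensor diagonal = √(22.3² + 14.9²) = √719.3000 ≈ 26.8198 mm.
Equal diagonal AOV ⇒ f₂ = f₁ · 26.8198/31.1080 = 126 × 0.86215 ≈ 108.6309 mm.
Vertical AOV on the new format = 2·arctan(14.9 / (2 × 108.6309)) = 2·arctan(0.06858) ≈ 7.8465°.

7.85°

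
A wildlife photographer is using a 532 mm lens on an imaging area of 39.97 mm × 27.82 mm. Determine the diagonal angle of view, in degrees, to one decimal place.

5.2°

Sensor diagonal = √(39.97² + 27.82²) = √2371.5533 ≈ 48.6986 mm.
Angle of view α = 2·arctan(d/2f) with d = 48.6986 mm and f = 532 mm.
d/2f = 0.04577; arctan(0.04577) ≈ 2.6206°, so α ≈ 5.2411°.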